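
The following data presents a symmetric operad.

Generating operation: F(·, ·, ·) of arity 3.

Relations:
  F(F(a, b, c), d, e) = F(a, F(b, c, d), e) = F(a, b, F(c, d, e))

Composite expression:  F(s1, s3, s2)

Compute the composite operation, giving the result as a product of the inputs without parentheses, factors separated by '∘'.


Every regrouping of F is equal, so read the s-inputs in written order.
F(s1, s3, s2) unparenthesizes to s1 ∘ s3 ∘ s2

s1 ∘ s3 ∘ s2


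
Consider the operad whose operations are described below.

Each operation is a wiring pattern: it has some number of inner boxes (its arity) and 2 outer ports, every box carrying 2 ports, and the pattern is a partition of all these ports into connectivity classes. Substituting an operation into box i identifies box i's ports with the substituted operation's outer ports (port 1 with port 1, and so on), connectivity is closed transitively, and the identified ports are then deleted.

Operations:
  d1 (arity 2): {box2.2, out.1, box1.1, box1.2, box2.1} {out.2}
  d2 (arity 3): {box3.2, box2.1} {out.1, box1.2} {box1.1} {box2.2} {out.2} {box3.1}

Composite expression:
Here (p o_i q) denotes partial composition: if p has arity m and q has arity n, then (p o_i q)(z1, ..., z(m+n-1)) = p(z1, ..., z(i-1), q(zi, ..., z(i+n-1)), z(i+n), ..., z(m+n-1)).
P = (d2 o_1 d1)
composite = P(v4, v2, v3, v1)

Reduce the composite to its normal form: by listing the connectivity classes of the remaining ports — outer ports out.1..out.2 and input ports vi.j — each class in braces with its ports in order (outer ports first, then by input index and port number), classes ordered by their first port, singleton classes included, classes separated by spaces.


{out.1} {out.2} {v1.1} {v1.2, v3.1} {v2.1, v2.2, v4.1, v4.2} {v3.2}

Two ports join when wires chain via d2-identified ports.
the subtree at d1 composes to {out.1, v2.1, v2.2, v4.1, v4.2} {out.2} on (v4, v2); out.j = own outer ports
the subtree at d2 composes to {out.1} {out.2} {v1.1} {v1.2, v3.1} {v2.1, v2.2, v4.1, v4.2} {v3.2} on (v4, v2, v3, v1); out.j = own outer ports


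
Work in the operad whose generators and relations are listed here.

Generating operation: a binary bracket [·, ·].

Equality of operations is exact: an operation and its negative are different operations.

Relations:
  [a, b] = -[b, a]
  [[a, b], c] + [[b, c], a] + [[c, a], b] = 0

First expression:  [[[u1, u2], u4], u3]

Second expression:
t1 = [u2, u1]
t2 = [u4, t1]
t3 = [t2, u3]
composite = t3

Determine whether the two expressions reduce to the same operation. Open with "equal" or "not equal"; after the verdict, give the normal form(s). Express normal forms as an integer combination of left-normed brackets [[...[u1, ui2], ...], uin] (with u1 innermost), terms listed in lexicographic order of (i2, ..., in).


In normal form, the first expression is [[[u1, u2], u4], u3]
In normal form, the second expression is [[[u1, u2], u4], u3]
The forms coincide; equal.

equal; the common form is [[[u1, u2], u4], u3]


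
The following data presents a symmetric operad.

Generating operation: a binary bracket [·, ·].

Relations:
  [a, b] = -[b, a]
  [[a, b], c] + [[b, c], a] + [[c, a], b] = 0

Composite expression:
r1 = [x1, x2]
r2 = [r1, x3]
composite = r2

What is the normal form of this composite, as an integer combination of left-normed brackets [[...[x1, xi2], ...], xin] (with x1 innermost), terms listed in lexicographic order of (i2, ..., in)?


Skip Jacobi rewriting: expand, keep x1-initial words, read off terms.
Composite bracket: [[x1, x2], x3]
Under [a, b] = ab - ba we get 4 signed associative words (2^2 = 4).
Only words starting with x1 matter:
  from x1x2x3, sign +1: term +[[x1, x2], x3]

[[x1, x2], x3]


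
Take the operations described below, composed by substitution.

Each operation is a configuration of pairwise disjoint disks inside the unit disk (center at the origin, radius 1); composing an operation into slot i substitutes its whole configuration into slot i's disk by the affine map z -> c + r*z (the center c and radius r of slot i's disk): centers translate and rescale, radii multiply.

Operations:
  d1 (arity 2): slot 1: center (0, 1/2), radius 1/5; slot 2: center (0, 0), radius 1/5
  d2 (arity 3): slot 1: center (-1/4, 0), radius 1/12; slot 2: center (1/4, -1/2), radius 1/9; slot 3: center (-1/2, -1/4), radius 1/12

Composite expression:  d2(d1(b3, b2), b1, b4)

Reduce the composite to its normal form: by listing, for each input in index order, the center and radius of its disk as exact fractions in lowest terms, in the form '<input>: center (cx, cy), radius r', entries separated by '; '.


b1: center (1/4, -1/2), radius 1/9; b2: center (-1/4, 0), radius 1/60; b3: center (-1/4, 1/24), radius 1/60; b4: center (-1/2, -1/4), radius 1/12


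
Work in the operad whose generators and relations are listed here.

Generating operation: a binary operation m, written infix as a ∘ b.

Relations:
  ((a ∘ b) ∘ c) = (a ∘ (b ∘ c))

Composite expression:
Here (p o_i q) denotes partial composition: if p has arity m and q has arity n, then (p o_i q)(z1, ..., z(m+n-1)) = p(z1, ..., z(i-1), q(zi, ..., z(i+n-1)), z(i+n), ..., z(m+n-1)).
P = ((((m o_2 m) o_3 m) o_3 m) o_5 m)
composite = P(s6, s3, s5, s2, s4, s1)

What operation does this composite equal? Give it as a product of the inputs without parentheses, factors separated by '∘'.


s6 ∘ s3 ∘ s5 ∘ s2 ∘ s4 ∘ s1


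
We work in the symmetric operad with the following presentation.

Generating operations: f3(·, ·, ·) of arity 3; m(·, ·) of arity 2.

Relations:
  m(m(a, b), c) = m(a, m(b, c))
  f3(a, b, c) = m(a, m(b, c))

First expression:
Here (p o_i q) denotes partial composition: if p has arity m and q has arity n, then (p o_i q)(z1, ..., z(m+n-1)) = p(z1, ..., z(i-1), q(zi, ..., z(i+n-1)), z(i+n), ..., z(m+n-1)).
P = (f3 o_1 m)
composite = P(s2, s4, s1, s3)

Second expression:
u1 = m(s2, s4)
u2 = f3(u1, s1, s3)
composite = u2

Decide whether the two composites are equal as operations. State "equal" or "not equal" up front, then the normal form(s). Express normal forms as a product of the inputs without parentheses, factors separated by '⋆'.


equal; both compose to s2 ⋆ s4 ⋆ s1 ⋆ s3

Reducing the first expression gives s2 ⋆ s4 ⋆ s1 ⋆ s3
Reducing the second expression gives s2 ⋆ s4 ⋆ s1 ⋆ s3
Both agree, so they are equal.


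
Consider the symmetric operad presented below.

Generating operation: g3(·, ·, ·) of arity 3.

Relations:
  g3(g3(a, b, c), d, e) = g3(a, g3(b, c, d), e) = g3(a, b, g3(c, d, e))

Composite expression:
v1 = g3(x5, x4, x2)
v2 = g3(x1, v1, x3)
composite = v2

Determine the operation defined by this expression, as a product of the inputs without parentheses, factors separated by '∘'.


Associativity of g3 dissolves the nesting; only the x-input order survives.
g3(x5, x4, x2) flattens to x5 ∘ x4 ∘ x2
g3(x1, g3(x5, x4, x2), x3) flattens to x1 ∘ x5 ∘ x4 ∘ x2 ∘ x3

x1 ∘ x5 ∘ x4 ∘ x2 ∘ x3


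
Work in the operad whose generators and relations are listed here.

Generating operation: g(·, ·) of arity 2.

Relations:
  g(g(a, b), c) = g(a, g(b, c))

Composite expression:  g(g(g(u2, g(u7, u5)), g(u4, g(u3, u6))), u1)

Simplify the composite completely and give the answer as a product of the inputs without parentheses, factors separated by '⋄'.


u2 ⋄ u7 ⋄ u5 ⋄ u4 ⋄ u3 ⋄ u6 ⋄ u1

Associativity of g dissolves the nesting; only the u-input order survives.
g(u7, u5) unparenthesizes to u7 ⋄ u5
g(u2, g(u7, u5)) unparenthesizes to u2 ⋄ u7 ⋄ u5
g(u3, u6) unparenthesizes to u3 ⋄ u6
g(u4, g(u3, u6)) unparenthesizes to u4 ⋄ u3 ⋄ u6
g(g(u2, g(u7, u5)), g(u4, g(u3, u6))) unparenthesizes to u2 ⋄ u7 ⋄ u5 ⋄ u4 ⋄ u3 ⋄ u6
g(g(g(u2, g(u7, u5)), g(u4, g(u3, u6))), u1) unparenthesizes to u2 ⋄ u7 ⋄ u5 ⋄ u4 ⋄ u3 ⋄ u6 ⋄ u1


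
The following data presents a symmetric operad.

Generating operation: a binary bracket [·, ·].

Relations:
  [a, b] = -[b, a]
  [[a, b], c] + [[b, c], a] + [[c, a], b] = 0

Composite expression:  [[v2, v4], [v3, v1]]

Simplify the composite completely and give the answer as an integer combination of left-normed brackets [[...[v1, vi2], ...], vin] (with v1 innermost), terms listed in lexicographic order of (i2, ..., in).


[[[v1, v3], v2], v4] - [[[v1, v3], v4], v2]

In the tensor algebra, words opening v1 carry the v1-anchored form.
Composite bracket: [[v2, v4], [v3, v1]]
Applying ab - ba throughout gives 8 signed words (2^3 = 8).
Keep just the words that open with v1:
  v1v3v2v4 (sign +1) contributes +[[[v1, v3], v2], v4]
  v1v3v4v2 (sign -1) contributes -[[[v1, v3], v4], v2]


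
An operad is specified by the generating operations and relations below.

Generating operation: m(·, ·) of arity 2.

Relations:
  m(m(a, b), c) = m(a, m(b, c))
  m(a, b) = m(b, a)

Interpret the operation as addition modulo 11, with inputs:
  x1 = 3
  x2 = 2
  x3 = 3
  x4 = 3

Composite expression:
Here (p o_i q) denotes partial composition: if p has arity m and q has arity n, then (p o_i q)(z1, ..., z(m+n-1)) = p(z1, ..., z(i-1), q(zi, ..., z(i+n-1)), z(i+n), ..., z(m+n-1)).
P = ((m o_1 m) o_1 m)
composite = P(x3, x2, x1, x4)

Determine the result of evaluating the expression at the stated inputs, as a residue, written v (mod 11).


0 (mod 11)

m(x3, x2) = 5
m(m(x3, x2), x1) = 8
m(m(m(x3, x2), x1), x4) = 0


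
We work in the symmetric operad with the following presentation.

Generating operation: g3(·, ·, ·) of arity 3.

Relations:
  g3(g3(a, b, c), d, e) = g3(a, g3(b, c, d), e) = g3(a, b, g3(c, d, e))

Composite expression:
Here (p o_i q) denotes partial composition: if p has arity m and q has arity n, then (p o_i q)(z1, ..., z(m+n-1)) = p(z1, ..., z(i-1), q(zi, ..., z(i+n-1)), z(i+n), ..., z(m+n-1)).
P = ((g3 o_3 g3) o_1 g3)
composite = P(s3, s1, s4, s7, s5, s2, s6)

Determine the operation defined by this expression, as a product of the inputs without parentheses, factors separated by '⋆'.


Associativity of g3 dissolves the nesting; only the s-input order survives.
g3(s3, s1, s4) reduces to s3 ⋆ s1 ⋆ s4
g3(s5, s2, s6) reduces to s5 ⋆ s2 ⋆ s6
g3(g3(s3, s1, s4), s7, g3(s5, s2, s6)) reduces to s3 ⋆ s1 ⋆ s4 ⋆ s7 ⋆ s5 ⋆ s2 ⋆ s6

s3 ⋆ s1 ⋆ s4 ⋆ s7 ⋆ s5 ⋆ s2 ⋆ s6


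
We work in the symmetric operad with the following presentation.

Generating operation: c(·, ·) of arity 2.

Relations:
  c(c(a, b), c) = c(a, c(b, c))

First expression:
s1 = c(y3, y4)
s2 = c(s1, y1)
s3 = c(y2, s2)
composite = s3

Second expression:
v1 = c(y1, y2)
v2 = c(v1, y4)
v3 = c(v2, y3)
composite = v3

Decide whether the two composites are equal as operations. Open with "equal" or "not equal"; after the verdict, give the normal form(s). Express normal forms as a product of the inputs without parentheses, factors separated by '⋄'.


not equal; the first gives y2 ⋄ y3 ⋄ y4 ⋄ y1 and the second y1 ⋄ y2 ⋄ y4 ⋄ y3

The first expression reduces to y2 ⋄ y3 ⋄ y4 ⋄ y1
The second expression reduces to y1 ⋄ y2 ⋄ y4 ⋄ y3
Distinct normal forms: not equal.


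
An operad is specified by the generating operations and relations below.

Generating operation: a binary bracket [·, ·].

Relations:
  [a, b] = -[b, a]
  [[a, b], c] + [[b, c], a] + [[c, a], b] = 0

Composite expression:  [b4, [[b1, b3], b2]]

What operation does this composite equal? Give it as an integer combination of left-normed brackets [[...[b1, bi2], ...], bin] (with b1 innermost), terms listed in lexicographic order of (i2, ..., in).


Skip Jacobi rewriting: expand, keep b1-initial words, read off terms.
Composite bracket: [b4, [[b1, b3], b2]]
The bracket unfolds into 8 signed words via [a, b] = ab - ba (2^3 = 8).
Collect the words opening with b1:
  word b1b3b2b4 has sign -1, contributing -[[[b1, b3], b2], b4]

-[[[b1, b3], b2], b4]


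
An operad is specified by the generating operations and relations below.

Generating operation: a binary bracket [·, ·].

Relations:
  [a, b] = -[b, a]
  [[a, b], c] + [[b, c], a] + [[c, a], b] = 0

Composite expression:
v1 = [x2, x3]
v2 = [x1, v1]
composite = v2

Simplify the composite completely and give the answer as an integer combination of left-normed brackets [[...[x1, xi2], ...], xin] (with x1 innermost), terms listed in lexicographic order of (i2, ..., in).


[[x1, x2], x3] - [[x1, x3], x2]

Skip Jacobi rewriting: expand, keep x1-initial words, read off terms.
Composite bracket: [x1, [x2, x3]]
Under [a, b] = ab - ba we get 4 signed associative words (2^2 = 4).
Words beginning with x1 determine it all:
  from x1x2x3, sign +1: term +[[x1, x2], x3]
  from x1x3x2, sign -1: term -[[x1, x3], x2]


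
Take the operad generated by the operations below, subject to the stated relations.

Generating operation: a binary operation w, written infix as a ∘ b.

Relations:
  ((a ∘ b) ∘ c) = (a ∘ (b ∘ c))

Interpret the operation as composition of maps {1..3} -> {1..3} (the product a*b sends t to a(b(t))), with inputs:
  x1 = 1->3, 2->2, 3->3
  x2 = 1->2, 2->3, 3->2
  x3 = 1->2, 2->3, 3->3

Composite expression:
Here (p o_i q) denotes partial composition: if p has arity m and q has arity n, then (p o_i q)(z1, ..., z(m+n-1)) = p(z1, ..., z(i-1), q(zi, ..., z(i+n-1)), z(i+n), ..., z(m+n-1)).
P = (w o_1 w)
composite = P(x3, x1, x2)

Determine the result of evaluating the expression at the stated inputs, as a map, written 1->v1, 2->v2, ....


1->3, 2->3, 3->3

(x3 ∘ x1) = 1->3, 2->3, 3->3
((x3 ∘ x1) ∘ x2) = 1->3, 2->3, 3->3


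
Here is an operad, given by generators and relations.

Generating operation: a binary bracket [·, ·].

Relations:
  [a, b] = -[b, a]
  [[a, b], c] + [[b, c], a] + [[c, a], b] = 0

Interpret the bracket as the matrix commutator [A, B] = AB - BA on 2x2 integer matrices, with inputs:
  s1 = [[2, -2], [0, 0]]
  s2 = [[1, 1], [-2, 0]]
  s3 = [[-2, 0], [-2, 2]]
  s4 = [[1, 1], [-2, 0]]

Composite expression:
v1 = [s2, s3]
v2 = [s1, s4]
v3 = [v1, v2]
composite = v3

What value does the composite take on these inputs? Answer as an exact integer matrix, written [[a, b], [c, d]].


[[-24, -48], [96, 24]]

[s2, s3] = [[-2, 4], [10, 2]]
[s1, s4] = [[4, 4], [4, -4]]
[[s2, s3], [s1, s4]] = [[-24, -48], [96, 24]]


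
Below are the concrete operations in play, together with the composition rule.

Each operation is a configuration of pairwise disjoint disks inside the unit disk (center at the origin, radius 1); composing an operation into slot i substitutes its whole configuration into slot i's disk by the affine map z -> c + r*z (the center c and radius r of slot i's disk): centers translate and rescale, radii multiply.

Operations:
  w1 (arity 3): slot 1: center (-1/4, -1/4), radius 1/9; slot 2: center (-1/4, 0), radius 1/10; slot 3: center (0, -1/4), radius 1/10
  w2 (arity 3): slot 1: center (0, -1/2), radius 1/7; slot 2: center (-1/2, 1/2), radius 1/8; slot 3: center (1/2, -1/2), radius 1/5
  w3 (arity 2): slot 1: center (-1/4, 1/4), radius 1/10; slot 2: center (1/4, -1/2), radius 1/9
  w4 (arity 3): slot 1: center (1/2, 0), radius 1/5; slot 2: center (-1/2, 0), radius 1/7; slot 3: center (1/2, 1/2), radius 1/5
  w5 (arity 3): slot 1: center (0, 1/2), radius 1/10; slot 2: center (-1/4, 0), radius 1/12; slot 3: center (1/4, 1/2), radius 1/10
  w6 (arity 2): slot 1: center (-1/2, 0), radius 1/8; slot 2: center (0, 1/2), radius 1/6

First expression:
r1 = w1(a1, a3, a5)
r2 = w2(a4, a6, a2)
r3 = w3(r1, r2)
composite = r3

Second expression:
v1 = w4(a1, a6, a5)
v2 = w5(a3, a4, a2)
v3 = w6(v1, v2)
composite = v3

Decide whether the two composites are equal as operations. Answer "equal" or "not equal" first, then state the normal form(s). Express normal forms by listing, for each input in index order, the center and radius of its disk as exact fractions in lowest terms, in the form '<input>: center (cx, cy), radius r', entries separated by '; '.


not equal: they reduce to a1: center (-11/40, 9/40), radius 1/90; a2: center (11/36, -5/9), radius 1/45; a3: center (-11/40, 1/4), radius 1/100; a4: center (1/4, -5/9), radius 1/63; a5: center (-1/4, 9/40), radius 1/100; a6: center (7/36, -4/9), radius 1/72 and a1: center (-7/16, 0), radius 1/40; a2: center (1/24, 7/12), radius 1/60; a3: center (0, 7/12), radius 1/60; a4: center (-1/24, 1/2), radius 1/72; a5: center (-7/16, 1/16), radius 1/40; a6: center (-9/16, 0), radius 1/56

Reducing the first expression gives a1: center (-11/40, 9/40), radius 1/90; a2: center (11/36, -5/9), radius 1/45; a3: center (-11/40, 1/4), radius 1/100; a4: center (1/4, -5/9), radius 1/63; a5: center (-1/4, 9/40), radius 1/100; a6: center (7/36, -4/9), radius 1/72
Reducing the second expression gives a1: center (-7/16, 0), radius 1/40; a2: center (1/24, 7/12), radius 1/60; a3: center (0, 7/12), radius 1/60; a4: center (-1/24, 1/2), radius 1/72; a5: center (-7/16, 1/16), radius 1/40; a6: center (-9/16, 0), radius 1/56
The normal forms differ: not equal.


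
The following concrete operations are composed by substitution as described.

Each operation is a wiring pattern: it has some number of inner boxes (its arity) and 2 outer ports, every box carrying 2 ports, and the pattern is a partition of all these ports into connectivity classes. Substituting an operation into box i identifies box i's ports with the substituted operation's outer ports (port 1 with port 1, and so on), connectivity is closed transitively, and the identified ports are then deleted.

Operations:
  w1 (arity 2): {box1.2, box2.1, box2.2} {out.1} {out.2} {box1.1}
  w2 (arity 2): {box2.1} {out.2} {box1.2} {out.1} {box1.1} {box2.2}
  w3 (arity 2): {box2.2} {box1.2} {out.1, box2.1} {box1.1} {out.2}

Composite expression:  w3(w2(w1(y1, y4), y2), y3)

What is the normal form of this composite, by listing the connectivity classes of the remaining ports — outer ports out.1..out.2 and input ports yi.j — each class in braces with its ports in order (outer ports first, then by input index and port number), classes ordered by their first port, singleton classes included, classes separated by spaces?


{out.1, y3.1} {out.2} {y1.1} {y1.2, y4.1, y4.2} {y2.1} {y2.2} {y3.2}

After gluing at w3, chains via deleted ports link the y-ports.
the subtree at w1 composes to {out.1} {out.2} {y1.1} {y1.2, y4.1, y4.2} on (y1, y4); out.j = own outer ports
the subtree at w2 composes to {out.1} {out.2} {y1.1} {y1.2, y4.1, y4.2} {y2.1} {y2.2} on (y1, y4, y2); out.j = own outer ports
the subtree at w3 composes to {out.1, y3.1} {out.2} {y1.1} {y1.2, y4.1, y4.2} {y2.1} {y2.2} {y3.2} on (y1, y4, y2, y3); out.j = own outer ports


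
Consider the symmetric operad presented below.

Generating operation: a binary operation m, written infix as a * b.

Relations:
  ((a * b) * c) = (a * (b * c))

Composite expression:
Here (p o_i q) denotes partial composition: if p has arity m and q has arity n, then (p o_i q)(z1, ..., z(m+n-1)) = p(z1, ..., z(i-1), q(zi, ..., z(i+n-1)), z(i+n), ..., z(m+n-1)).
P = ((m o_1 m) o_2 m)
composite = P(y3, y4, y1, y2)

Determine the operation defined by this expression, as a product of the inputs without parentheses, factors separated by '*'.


y3 * y4 * y1 * y2


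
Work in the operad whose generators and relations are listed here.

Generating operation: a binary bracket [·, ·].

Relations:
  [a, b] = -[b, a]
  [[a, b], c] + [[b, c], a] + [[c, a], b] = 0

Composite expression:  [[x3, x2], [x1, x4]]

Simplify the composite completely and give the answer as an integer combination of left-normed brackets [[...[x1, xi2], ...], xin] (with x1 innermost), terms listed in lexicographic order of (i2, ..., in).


[[[x1, x4], x2], x3] - [[[x1, x4], x3], x2]

A multilinear Lie element is pinned by x1-initial words (x1 innermost).
Composite bracket: [[x3, x2], [x1, x4]]
Full expansion: 8 signed words from ab - ba (2^3 = 8).
The x1-initial words carry the normal form:
  x1x4x2x3 appears with sign +1, giving the term +[[[x1, x4], x2], x3]
  x1x4x3x2 appears with sign -1, giving the term -[[[x1, x4], x3], x2]


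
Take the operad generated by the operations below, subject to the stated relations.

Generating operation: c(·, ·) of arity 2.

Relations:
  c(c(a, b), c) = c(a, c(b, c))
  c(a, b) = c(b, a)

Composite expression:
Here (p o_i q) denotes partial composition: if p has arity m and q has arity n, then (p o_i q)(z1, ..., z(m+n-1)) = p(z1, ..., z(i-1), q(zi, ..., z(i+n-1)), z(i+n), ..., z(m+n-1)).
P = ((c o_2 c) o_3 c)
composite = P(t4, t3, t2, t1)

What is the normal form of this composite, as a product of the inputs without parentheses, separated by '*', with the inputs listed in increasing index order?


t1 * t2 * t3 * t4


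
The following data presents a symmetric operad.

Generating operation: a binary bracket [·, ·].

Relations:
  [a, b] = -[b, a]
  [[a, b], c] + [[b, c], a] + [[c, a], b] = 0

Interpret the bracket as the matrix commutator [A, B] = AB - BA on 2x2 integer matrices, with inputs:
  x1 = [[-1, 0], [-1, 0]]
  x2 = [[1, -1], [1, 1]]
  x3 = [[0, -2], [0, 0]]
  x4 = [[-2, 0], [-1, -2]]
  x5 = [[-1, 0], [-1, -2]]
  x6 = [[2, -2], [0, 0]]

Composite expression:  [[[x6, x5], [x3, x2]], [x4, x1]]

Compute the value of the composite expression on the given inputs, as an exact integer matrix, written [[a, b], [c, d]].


[x6, x5] = [[2, 2], [2, -2]]
[x3, x2] = [[-2, 0], [0, 2]]
[[x6, x5], [x3, x2]] = [[0, 8], [-8, 0]]
[x4, x1] = [[0, 0], [1, 0]]
[[[x6, x5], [x3, x2]], [x4, x1]] = [[8, 0], [0, -8]]

[[8, 0], [0, -8]]


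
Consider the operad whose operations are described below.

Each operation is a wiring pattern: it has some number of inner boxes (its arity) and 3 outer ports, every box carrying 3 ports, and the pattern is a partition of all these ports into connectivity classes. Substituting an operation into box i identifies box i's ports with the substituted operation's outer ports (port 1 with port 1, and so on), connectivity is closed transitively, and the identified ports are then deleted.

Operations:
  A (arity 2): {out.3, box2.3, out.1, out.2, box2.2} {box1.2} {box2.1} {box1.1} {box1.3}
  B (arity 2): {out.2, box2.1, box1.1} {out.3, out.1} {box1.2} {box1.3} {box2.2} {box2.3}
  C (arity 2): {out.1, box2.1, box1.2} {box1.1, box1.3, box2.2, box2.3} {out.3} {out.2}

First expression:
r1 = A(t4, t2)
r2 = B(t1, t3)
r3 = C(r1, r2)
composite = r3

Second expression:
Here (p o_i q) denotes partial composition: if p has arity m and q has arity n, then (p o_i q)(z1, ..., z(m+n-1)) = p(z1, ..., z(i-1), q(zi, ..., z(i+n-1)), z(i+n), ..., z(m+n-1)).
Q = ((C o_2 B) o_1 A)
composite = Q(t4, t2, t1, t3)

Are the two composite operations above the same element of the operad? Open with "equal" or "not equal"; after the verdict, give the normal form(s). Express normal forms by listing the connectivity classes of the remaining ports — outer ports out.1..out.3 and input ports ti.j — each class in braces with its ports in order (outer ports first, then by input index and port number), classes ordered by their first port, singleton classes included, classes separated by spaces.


equal — both sides give {out.1, t1.1, t2.2, t2.3, t3.1} {out.2} {out.3} {t1.2} {t1.3} {t2.1} {t3.2} {t3.3} {t4.1} {t4.2} {t4.3}

The first expression reduces to {out.1, t1.1, t2.2, t2.3, t3.1} {out.2} {out.3} {t1.2} {t1.3} {t2.1} {t3.2} {t3.3} {t4.1} {t4.2} {t4.3}
The second expression reduces to {out.1, t1.1, t2.2, t2.3, t3.1} {out.2} {out.3} {t1.2} {t1.3} {t2.1} {t3.2} {t3.3} {t4.1} {t4.2} {t4.3}
Same normal form: equal.


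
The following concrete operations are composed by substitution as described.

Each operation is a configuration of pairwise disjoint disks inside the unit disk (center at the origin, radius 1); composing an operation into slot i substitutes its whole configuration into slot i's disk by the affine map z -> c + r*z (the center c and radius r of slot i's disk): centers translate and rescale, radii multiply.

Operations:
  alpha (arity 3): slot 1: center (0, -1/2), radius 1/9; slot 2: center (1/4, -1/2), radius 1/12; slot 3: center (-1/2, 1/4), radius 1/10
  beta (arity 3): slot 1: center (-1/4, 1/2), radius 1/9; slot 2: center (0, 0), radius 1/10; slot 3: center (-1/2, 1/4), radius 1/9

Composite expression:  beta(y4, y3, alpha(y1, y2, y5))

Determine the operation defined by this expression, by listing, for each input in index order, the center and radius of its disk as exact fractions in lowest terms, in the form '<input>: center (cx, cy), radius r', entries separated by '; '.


Follow each y-input down from beta: c' goes to c + r*c', radius to r*r'.
tracing y4 down its 1-map path: center (-1/4, 1/2), radius 1/9
tracing y3 down its 1-map path: center (0, 0), radius 1/10
tracing y1 down its 2-map path: center (-1/2, 7/36), radius 1/81
tracing y2 down its 2-map path: center (-17/36, 7/36), radius 1/108
tracing y5 down its 2-map path: center (-5/9, 5/18), radius 1/90

y1: center (-1/2, 7/36), radius 1/81; y2: center (-17/36, 7/36), radius 1/108; y3: center (0, 0), radius 1/10; y4: center (-1/4, 1/2), radius 1/9; y5: center (-5/9, 5/18), radius 1/90


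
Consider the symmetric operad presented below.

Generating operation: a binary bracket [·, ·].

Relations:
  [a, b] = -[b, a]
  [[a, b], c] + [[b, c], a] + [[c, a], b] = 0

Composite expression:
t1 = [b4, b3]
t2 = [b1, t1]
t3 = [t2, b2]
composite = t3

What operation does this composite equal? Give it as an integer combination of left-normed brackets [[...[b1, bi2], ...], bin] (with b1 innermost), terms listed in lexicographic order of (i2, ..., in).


-[[[b1, b3], b4], b2] + [[[b1, b4], b3], b2]


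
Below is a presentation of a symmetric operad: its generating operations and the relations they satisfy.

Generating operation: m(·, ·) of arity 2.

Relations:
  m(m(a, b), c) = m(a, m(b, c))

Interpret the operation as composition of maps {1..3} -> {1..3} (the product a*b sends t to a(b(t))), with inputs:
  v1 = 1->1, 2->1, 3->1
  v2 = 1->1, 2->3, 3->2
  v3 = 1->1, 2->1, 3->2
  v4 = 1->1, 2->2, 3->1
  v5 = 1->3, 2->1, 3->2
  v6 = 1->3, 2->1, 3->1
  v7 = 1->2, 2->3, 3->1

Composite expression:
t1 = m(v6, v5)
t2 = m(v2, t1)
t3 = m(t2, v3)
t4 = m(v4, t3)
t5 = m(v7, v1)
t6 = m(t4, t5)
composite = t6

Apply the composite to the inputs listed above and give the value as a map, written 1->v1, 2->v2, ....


1->1, 2->1, 3->1


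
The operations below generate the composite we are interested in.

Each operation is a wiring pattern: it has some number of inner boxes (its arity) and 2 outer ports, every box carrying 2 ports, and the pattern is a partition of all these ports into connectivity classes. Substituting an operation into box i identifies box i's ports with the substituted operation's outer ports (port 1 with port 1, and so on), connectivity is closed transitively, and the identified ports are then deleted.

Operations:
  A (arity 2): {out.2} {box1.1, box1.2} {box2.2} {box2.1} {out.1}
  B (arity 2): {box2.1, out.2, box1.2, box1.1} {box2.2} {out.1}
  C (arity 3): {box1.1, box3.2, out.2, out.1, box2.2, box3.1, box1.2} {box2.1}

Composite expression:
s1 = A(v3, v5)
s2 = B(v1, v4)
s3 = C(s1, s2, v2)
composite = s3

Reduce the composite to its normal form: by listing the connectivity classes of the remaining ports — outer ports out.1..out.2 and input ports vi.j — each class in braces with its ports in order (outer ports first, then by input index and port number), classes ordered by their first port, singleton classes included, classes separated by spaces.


{out.1, out.2, v1.1, v1.2, v2.1, v2.2, v4.1} {v3.1, v3.2} {v4.2} {v5.1} {v5.2}

Reachability decides: close wires over C-identified ports.
the subtree at A composes to {out.1} {out.2} {v3.1, v3.2} {v5.1} {v5.2} on (v3, v5); out.j = own outer ports
the subtree at B composes to {out.1} {out.2, v1.1, v1.2, v4.1} {v4.2} on (v1, v4); out.j = own outer ports
the subtree at C composes to {out.1, out.2, v1.1, v1.2, v2.1, v2.2, v4.1} {v3.1, v3.2} {v4.2} {v5.1} {v5.2} on (v3, v5, v1, v4, v2); out.j = own outer ports


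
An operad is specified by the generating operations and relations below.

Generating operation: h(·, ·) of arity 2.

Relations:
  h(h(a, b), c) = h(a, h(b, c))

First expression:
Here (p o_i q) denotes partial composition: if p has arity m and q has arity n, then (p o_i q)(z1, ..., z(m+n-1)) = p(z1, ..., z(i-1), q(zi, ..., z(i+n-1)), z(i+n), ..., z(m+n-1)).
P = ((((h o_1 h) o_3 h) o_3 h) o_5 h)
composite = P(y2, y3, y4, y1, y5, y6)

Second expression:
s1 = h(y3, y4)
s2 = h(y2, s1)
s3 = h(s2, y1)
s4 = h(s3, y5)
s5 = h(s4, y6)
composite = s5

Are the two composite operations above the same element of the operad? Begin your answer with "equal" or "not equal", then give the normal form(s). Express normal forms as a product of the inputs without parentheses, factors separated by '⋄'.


equal; both compose to y2 ⋄ y3 ⋄ y4 ⋄ y1 ⋄ y5 ⋄ y6


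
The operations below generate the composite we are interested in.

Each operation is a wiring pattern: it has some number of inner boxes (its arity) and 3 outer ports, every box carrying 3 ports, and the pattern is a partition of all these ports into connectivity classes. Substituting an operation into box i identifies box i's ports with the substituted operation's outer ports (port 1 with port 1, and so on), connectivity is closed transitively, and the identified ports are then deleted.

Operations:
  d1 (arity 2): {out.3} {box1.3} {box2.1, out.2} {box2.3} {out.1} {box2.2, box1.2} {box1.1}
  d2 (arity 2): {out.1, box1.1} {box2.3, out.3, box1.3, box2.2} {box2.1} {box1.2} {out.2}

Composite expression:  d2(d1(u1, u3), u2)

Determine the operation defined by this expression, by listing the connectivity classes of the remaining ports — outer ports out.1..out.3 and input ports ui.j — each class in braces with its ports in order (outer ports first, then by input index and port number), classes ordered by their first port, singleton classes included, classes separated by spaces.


{out.1} {out.2} {out.3, u2.2, u2.3} {u1.1} {u1.2, u3.2} {u1.3} {u2.1} {u3.1} {u3.3}

Two ports join when wires chain via d2-identified ports.
the subtree at d1 composes to {out.1} {out.2, u3.1} {out.3} {u1.1} {u1.2, u3.2} {u1.3} {u3.3} on (u1, u3); out.j = own outer ports
the subtree at d2 composes to {out.1} {out.2} {out.3, u2.2, u2.3} {u1.1} {u1.2, u3.2} {u1.3} {u2.1} {u3.1} {u3.3} on (u1, u3, u2); out.j = own outer ports


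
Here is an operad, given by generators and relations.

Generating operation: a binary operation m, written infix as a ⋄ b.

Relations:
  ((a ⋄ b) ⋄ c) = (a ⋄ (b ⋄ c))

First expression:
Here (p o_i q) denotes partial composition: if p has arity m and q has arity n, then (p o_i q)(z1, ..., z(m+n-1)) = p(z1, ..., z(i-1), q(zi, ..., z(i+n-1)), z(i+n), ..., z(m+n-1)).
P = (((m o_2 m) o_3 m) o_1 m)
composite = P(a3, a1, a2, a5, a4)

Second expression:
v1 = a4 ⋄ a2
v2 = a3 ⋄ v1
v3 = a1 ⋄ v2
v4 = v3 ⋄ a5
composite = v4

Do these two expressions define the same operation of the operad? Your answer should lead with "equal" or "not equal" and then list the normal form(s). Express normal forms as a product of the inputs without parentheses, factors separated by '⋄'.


not equal; the first gives a3 ⋄ a1 ⋄ a2 ⋄ a5 ⋄ a4 and the second a1 ⋄ a3 ⋄ a4 ⋄ a2 ⋄ a5

In normal form, the first expression is a3 ⋄ a1 ⋄ a2 ⋄ a5 ⋄ a4
In normal form, the second expression is a1 ⋄ a3 ⋄ a4 ⋄ a2 ⋄ a5
No match — not equal.


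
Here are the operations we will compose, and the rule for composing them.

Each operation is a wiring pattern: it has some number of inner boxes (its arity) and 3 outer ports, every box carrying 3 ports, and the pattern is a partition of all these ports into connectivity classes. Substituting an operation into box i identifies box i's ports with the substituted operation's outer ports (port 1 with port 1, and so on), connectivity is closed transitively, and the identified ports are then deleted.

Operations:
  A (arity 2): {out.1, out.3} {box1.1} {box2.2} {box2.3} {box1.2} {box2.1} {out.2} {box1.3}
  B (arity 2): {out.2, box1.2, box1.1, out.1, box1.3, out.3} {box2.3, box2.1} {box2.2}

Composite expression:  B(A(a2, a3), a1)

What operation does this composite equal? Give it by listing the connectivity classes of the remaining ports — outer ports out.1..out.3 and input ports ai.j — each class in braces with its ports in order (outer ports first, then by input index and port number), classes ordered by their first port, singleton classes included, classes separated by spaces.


{out.1, out.2, out.3} {a1.1, a1.3} {a1.2} {a2.1} {a2.2} {a2.3} {a3.1} {a3.2} {a3.3}

Substituting into B glues patterns; closure does the rest.
A over (a2, a3) gives {out.1, out.3} {out.2} {a2.1} {a2.2} {a2.3} {a3.1} {a3.2} {a3.3}, out.j being that stage's outer ports
B over (a2, a3, a1) gives {out.1, out.2, out.3} {a1.1, a1.3} {a1.2} {a2.1} {a2.2} {a2.3} {a3.1} {a3.2} {a3.3}, out.j being that stage's outer ports


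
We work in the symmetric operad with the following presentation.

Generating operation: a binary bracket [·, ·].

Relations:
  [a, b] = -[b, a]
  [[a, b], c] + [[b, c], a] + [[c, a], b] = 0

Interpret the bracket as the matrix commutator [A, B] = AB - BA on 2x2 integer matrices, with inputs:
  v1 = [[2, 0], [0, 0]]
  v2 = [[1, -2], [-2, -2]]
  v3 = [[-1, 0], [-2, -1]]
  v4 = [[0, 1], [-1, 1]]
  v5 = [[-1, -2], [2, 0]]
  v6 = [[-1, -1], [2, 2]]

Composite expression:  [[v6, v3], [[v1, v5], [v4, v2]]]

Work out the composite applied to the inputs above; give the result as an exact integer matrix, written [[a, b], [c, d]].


[[-192, -128], [-320, 192]]

[v6, v3] = [[2, 0], [-6, -2]]
[v1, v5] = [[0, -4], [-4, 0]]
[v4, v2] = [[-4, -1], [-5, 4]]
[[v1, v5], [v4, v2]] = [[16, -32], [32, -16]]
[[v6, v3], [[v1, v5], [v4, v2]]] = [[-192, -128], [-320, 192]]


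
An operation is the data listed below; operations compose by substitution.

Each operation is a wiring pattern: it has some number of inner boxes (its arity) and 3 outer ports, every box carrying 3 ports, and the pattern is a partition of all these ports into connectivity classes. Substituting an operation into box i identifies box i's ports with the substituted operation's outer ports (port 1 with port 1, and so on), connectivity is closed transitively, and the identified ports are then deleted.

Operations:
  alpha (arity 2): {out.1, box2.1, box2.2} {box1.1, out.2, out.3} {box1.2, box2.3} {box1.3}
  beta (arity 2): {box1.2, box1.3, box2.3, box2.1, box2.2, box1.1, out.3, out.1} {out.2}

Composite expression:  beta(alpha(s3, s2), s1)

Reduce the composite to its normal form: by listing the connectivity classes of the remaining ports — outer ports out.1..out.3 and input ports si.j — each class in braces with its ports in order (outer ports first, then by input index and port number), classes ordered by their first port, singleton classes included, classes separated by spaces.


{out.1, out.3, s1.1, s1.2, s1.3, s2.1, s2.2, s3.1} {out.2} {s2.3, s3.2} {s3.3}

Two ports join when wires chain via beta-identified ports.
composing alpha on (s3, s2), with out.j its own outer ports: {out.1, s2.1, s2.2} {out.2, out.3, s3.1} {s2.3, s3.2} {s3.3}
composing beta on (s3, s2, s1), with out.j its own outer ports: {out.1, out.3, s1.1, s1.2, s1.3, s2.1, s2.2, s3.1} {out.2} {s2.3, s3.2} {s3.3}


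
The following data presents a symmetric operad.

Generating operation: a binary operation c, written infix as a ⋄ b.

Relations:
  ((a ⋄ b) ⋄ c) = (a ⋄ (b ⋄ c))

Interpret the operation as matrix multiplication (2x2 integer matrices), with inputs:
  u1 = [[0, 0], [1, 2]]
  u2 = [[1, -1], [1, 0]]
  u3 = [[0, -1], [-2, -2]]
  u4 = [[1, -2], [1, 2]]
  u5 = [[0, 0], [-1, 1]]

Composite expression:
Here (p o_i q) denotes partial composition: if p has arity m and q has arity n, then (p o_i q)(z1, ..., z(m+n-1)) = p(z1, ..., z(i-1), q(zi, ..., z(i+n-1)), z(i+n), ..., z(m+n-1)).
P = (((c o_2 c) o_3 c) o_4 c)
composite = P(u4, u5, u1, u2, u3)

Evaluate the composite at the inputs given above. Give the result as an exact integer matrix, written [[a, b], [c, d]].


[[-4, 2], [4, -2]]

(u2 ⋄ u3) = [[2, 1], [0, -1]]
(u1 ⋄ (u2 ⋄ u3)) = [[0, 0], [2, -1]]
(u5 ⋄ (u1 ⋄ (u2 ⋄ u3))) = [[0, 0], [2, -1]]
(u4 ⋄ (u5 ⋄ (u1 ⋄ (u2 ⋄ u3)))) = [[-4, 2], [4, -2]]


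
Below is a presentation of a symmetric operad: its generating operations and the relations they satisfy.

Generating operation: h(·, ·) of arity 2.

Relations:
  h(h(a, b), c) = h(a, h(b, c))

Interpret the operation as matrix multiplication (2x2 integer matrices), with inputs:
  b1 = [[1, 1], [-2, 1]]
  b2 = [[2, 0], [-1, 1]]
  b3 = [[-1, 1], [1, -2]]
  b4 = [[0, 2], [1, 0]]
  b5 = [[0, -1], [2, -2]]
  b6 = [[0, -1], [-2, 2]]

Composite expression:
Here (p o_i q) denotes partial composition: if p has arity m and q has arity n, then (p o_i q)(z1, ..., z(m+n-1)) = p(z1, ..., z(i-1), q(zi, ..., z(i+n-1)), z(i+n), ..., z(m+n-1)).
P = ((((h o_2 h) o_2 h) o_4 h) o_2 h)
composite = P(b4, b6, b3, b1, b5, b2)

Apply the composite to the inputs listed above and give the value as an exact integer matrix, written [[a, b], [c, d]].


[[8, -24], [1, 3]]

h(b6, b3) = [[-1, 2], [4, -6]]
h(h(b6, b3), b1) = [[-5, 1], [16, -2]]
h(b5, b2) = [[1, -1], [6, -2]]
h(h(h(b6, b3), b1), h(b5, b2)) = [[1, 3], [4, -12]]
h(b4, h(h(h(b6, b3), b1), h(b5, b2))) = [[8, -24], [1, 3]]


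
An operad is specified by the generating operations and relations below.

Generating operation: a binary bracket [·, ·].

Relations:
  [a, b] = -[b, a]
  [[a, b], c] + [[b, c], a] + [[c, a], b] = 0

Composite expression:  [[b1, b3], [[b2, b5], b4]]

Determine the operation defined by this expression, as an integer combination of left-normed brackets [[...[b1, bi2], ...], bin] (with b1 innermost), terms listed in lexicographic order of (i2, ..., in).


[[[[b1, b3], b2], b5], b4] - [[[[b1, b3], b4], b2], b5] + [[[[b1, b3], b4], b5], b2] - [[[[b1, b3], b5], b2], b4]

Left-normed coefficients sit on the b1-initial expansion words.
Composite bracket: [[b1, b3], [[b2, b5], b4]]
Each bracket splits as ab - ba, giving 16 signed words (2^4 = 16).
Keep just the words that open with b1:
  b1b3b2b5b4 appears with sign +1, giving the term +[[[[b1, b3], b2], b5], b4]
  b1b3b4b2b5 appears with sign -1, giving the term -[[[[b1, b3], b4], b2], b5]
  b1b3b4b5b2 appears with sign +1, giving the term +[[[[b1, b3], b4], b5], b2]
  b1b3b5b2b4 appears with sign -1, giving the term -[[[[b1, b3], b5], b2], b4]


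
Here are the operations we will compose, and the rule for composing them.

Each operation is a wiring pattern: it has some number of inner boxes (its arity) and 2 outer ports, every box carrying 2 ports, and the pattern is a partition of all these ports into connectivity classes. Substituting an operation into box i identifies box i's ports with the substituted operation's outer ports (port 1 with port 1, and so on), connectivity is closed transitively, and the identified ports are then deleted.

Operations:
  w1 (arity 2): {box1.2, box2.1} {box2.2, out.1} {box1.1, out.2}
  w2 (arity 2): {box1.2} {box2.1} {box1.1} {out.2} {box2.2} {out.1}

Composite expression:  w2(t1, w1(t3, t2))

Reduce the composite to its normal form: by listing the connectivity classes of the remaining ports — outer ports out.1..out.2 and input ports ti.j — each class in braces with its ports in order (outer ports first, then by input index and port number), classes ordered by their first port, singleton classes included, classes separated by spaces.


Substituting into w2 glues patterns; closure does the rest.
through w1, on inputs (t3, t2): {out.1, t2.2} {out.2, t3.1} {t2.1, t3.2} (out.j = stage outer ports)
through w2, on inputs (t1, t3, t2): {out.1} {out.2} {t1.1} {t1.2} {t2.1, t3.2} {t2.2} {t3.1} (out.j = stage outer ports)

{out.1} {out.2} {t1.1} {t1.2} {t2.1, t3.2} {t2.2} {t3.1}


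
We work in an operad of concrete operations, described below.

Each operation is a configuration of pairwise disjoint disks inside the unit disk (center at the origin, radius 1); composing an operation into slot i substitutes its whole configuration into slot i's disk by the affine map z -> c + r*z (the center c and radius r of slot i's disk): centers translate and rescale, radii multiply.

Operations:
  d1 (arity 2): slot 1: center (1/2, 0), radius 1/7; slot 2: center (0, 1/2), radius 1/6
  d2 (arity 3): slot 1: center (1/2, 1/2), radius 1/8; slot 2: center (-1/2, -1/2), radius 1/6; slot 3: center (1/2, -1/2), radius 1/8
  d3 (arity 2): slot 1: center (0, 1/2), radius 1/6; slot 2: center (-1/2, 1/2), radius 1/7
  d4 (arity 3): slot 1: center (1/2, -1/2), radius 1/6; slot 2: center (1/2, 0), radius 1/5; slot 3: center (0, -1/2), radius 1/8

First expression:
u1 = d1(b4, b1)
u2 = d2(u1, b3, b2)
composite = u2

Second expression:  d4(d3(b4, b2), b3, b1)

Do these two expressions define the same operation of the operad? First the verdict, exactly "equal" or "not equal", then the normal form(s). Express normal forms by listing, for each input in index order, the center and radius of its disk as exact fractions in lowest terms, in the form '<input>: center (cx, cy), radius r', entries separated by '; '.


The first expression, normalized: b1: center (1/2, 9/16), radius 1/48; b2: center (1/2, -1/2), radius 1/8; b3: center (-1/2, -1/2), radius 1/6; b4: center (9/16, 1/2), radius 1/56
The second expression, normalized: b1: center (0, -1/2), radius 1/8; b2: center (5/12, -5/12), radius 1/42; b3: center (1/2, 0), radius 1/5; b4: center (1/2, -5/12), radius 1/36
Distinct normal forms: not equal.

not equal — first b1: center (1/2, 9/16), radius 1/48; b2: center (1/2, -1/2), radius 1/8; b3: center (-1/2, -1/2), radius 1/6; b4: center (9/16, 1/2), radius 1/56, second b1: center (0, -1/2), radius 1/8; b2: center (5/12, -5/12), radius 1/42; b3: center (1/2, 0), radius 1/5; b4: center (1/2, -5/12), radius 1/36
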